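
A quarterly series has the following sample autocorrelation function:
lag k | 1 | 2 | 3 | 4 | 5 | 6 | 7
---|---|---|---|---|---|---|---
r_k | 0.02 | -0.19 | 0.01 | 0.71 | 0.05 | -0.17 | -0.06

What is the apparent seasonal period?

The largest autocorrelation is r_4 = 0.71; the remaining lags stay at or below 0.05.
The dominant spike at lag 4 indicates a seasonal period of 4.

4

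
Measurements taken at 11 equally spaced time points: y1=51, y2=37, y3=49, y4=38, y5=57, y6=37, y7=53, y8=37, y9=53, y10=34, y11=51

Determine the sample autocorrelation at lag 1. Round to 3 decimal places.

-0.876

Mean ȳ = (51 + 37 + 49 + 38 + 57 + 37 + 53 + 37 + 53 + 34 + 51)/11 = 45.1818
Numerator Σ_{t=1}^{10}(y_t−ȳ)(y_{t+1}−ȳ) = -632.2149
Denominator Σ(y_t−ȳ)² = 721.6364
r_1 = -632.2149 / 721.6364 = -0.876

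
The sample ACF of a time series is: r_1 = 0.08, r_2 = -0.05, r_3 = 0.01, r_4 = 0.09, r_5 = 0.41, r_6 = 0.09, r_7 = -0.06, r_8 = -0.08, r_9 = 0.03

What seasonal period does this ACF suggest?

5

The largest autocorrelation is r_5 = 0.41; the remaining lags stay at or below 0.09.
The dominant spike at lag 5 indicates a seasonal period of 5.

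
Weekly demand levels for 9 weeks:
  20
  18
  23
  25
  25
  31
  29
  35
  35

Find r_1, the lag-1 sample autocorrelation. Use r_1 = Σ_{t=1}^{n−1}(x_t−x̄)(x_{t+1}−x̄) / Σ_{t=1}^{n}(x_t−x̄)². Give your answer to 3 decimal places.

0.631

Mean x̄ = (20 + 18 + 23 + 25 + 25 + 31 + 29 + 35 + 35)/9 = 26.7778
Numerator Σ_{t=1}^{8}(x_t−x̄)(x_{t+1}−x̄) = 190.2840
Denominator Σ(x_t−x̄)² = 301.5556
r_1 = 190.2840 / 301.5556 = 0.631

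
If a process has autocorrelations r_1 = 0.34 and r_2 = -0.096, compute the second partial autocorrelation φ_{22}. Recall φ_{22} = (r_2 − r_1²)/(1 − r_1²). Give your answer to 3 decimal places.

φ_{22} = (r_2 − r_1²) / (1 − r_1²)
r_1² = (0.34)² = 0.1156
Numerator = -0.096 − 0.1156 = -0.2116; denominator = 1 − 0.1156 = 0.8844
φ_{22} = -0.2116 / 0.8844 = -0.239

-0.239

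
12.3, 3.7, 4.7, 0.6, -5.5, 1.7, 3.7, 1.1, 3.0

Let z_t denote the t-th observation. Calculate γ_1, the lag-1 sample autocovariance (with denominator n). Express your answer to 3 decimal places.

Mean z̄ = (12.3 + 3.7 + 4.7 + 0.6 − 5.5 + 1.7 + 3.7 + 1.1 + 3.0)/9 = 2.8111
Σ_{t=1}^{8}(z_t−z̄)(z_{t+1}−z̄) = 30.7165
γ_1 = 30.7165 / 9 = 3.413

3.413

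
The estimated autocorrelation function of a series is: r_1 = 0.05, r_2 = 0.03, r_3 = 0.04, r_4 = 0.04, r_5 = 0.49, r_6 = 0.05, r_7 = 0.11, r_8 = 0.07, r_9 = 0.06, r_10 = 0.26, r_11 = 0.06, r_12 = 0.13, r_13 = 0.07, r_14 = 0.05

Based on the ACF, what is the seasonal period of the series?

The largest autocorrelation is r_5 = 0.49, with a weaker echo at lag 10 (0.26); the remaining lags stay at or below 0.13.
The dominant spike at lag 5 indicates a seasonal period of 5.

5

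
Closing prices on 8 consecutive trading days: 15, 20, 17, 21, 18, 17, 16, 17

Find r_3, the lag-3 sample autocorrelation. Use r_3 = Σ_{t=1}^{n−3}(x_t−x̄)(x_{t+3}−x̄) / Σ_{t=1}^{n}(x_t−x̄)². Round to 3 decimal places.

-0.477

Mean x̄ = (15 + 20 + 17 + 21 + 18 + 17 + 16 + 17)/8 = 17.6250
Deviations from mean: -2.6250, 2.3750, -0.6250, 3.3750, 0.3750, -0.6250, -1.6250, -0.6250
Numerator Σ_{t=1}^{5}(x_t−x̄)(x_{t+3}−x̄) = -13.2969
Denominator Σ(x_t−x̄)² = 27.8750
r_3 = -13.2969 / 27.8750 = -0.477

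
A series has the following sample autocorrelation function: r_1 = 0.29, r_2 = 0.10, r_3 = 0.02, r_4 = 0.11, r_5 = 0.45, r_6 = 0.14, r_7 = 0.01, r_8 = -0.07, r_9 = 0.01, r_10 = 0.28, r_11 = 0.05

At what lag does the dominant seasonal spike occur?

The largest autocorrelation is r_5 = 0.45; the remaining lags stay at or below 0.29. The elevated value at lag 1 (0.29), dropping to 0.10 at lag 2, reflects decaying short-term dependence rather than seasonality.
The dominant spike at lag 5 indicates a seasonal period of 5.

5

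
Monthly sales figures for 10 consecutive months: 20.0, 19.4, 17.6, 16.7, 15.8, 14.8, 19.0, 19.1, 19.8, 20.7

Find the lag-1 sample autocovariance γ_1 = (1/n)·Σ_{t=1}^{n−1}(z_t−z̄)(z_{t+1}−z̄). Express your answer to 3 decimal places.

Mean z̄ = (20.0 + 19.4 + 17.6 + 16.7 + 15.8 + 14.8 + 19.0 + 19.1 + 19.8 + 20.7)/10 = 18.2900
Σ_{t=1}^{9}(z_t−z̄)(z_{t+1}−z̄) = 17.8379
γ_1 = 17.8379 / 10 = 1.784

1.784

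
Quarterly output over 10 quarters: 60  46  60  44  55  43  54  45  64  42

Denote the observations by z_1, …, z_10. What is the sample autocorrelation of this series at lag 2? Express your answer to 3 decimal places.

0.594

Mean z̄ = (60 + 46 + 60 + 44 + 55 + 43 + 54 + 45 + 64 + 42)/10 = 51.3000
Numerator Σ_{t=1}^{8}(z_t−z̄)(z_{t+2}−z̄) = 362.3200
Denominator Σ(z_t−z̄)² = 610.1000
r_2 = 362.3200 / 610.1000 = 0.594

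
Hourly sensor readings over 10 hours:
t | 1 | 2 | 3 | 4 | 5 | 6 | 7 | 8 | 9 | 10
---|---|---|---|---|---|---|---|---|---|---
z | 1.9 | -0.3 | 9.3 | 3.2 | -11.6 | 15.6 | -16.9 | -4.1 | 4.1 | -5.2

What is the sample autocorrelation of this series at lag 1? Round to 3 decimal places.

Mean z̄ = (1.9 − 0.3 + 9.3 + 3.2 − 11.6 + 15.6 − 16.9 − 4.1 + 4.1 − 5.2)/10 = -0.4000
Numerator Σ_{t=1}^{9}(z_t−z̄)(z_{t+1}−z̄) = -424.6000
Denominator Σ(z_t−z̄)² = 823.0200
r_1 = -424.6000 / 823.0200 = -0.516

-0.516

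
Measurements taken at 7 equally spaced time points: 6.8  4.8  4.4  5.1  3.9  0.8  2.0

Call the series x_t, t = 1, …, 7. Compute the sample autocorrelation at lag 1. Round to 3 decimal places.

Mean x̄ = (6.8 + 4.8 + 4.4 + 5.1 + 3.9 + 0.8 + 2.0)/7 = 3.9714
Deviations from mean: 2.8286, 0.8286, 0.4286, 1.1286, -0.0714, -3.1714, -1.9714
Σ(x_t−x̄)(x_{t+1}−x̄) = (2.3437) + (0.3551) + (0.4837) + (-0.0806) + (0.2265) + (6.2522) = 9.5806
Denominator Σ(x_t−x̄)² = 24.0943
r_1 = 9.5806 / 24.0943 = 0.398

0.398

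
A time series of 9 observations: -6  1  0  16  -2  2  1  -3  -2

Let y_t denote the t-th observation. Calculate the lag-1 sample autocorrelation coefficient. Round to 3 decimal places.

-0.159

Mean ȳ = (-6 + 1 + 0 + 16 − 2 + 2 + 1 − 3 − 2)/9 = 0.7778
Numerator Σ_{t=1}^{8}(y_t−ȳ)(y_{t+1}−ȳ) = -49.2716
Denominator Σ(y_t−ȳ)² = 309.5556
r_1 = -49.2716 / 309.5556 = -0.159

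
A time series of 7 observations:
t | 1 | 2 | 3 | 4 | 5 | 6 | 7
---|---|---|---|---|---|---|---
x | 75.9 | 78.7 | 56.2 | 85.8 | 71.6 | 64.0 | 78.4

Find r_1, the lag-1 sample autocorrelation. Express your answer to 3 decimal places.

Mean x̄ = (75.9 + 78.7 + 56.2 + 85.8 + 71.6 + 64.0 + 78.4)/7 = 72.9429
Numerator Σ_{t=1}^{6}(x_t−x̄)(x_{t+1}−x̄) = -348.6904
Denominator Σ(x_t−x̄)² = 599.0771
r_1 = -348.6904 / 599.0771 = -0.582

-0.582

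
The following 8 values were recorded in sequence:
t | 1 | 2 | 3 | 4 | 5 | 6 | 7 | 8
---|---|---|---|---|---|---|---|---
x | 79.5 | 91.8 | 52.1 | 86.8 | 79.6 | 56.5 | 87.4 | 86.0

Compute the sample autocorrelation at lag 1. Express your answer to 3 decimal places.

-0.463

Mean x̄ = (79.5 + 91.8 + 52.1 + 86.8 + 79.6 + 56.5 + 87.4 + 86.0)/8 = 77.4625
Σ(x_t−x̄)(x_{t+1}−x̄) = (29.2127) + (-363.6348) + (-236.8223) + (19.9589) + (-44.8073) + (-208.3148) + (84.8414) = -719.5664
Denominator Σ(x_t−x̄)² = 1555.7988
r_1 = -719.5664 / 1555.7988 = -0.463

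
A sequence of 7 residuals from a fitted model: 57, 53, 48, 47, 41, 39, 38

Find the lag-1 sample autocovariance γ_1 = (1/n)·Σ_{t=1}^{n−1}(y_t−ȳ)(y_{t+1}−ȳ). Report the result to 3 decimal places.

25.609

Mean ȳ = (57 + 53 + 48 + 47 + 41 + 39 + 38)/7 = 46.1429
Σ_{t=1}^{6}(y_t−ȳ)(y_{t+1}−ȳ) = 179.2653
γ_1 = 179.2653 / 7 = 25.609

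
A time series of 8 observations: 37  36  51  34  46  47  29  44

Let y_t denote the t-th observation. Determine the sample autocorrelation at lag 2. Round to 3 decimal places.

-0.081

Mean ȳ = (37 + 36 + 51 + 34 + 46 + 47 + 29 + 44)/8 = 40.5000
Deviations from mean: -3.5000, -4.5000, 10.5000, -6.5000, 5.5000, 6.5000, -11.5000, 3.5000
Numerator Σ_{t=1}^{6}(y_t−ȳ)(y_{t+2}−ȳ) = -32.5000
Denominator Σ(y_t−ȳ)² = 402.0000
r_2 = -32.5000 / 402.0000 = -0.081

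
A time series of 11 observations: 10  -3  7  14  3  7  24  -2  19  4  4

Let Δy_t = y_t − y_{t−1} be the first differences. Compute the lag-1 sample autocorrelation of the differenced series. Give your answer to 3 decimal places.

-0.678

First differences Δy: -13, 10, 7, -11, 4, 17, -26, 21, -15, 0
Mean of differences = -0.6000
Numerator Σ(Δy_t−Δȳ)(Δy_{t+1}−Δȳ) = -1412.1600
Denominator Σ(Δy_t−Δȳ)² = 2082.4000
r_1(Δy) = -1412.1600 / 2082.4000 = -0.678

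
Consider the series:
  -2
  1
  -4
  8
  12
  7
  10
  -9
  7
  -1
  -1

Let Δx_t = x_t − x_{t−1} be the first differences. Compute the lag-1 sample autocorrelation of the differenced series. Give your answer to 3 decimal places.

-0.606

First differences Δx: 3, -5, 12, 4, -5, 3, -19, 16, -8, 0
Mean of differences = 0.1000
Numerator Σ(Δx_t−Δx̄)(Δx_{t+1}−Δx̄) = -550.8100
Denominator Σ(Δx_t−Δx̄)² = 908.9000
r_1(Δx) = -550.8100 / 908.9000 = -0.606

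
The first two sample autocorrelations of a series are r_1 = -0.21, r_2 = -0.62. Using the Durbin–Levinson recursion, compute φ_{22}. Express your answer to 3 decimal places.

φ_{22} = (r_2 − r_1²) / (1 − r_1²)
r_1² = (-0.21)² = 0.0441
Numerator = -0.62 − 0.0441 = -0.6641; denominator = 1 − 0.0441 = 0.9559
φ_{22} = -0.6641 / 0.9559 = -0.695

-0.695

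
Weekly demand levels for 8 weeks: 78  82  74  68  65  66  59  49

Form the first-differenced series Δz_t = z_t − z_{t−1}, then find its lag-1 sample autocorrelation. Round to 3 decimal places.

-0.119

First differences Δz: 4, -8, -6, -3, 1, -7, -10
Mean of differences = -4.1429
Numerator Σ(Δz_t−Δz̄)(Δz_{t+1}−Δz̄) = -18.4490
Denominator Σ(Δz_t−Δz̄)² = 154.8571
r_1(Δz) = -18.4490 / 154.8571 = -0.119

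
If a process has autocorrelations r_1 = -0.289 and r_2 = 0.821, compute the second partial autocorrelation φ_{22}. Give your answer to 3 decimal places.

φ_{22} = (r_2 − r_1²) / (1 − r_1²)
r_1² = (-0.289)² = 0.083521
Numerator = 0.821 − 0.0835 = 0.7375; denominator = 1 − 0.0835 = 0.9165
φ_{22} = 0.7375 / 0.9165 = 0.805

0.805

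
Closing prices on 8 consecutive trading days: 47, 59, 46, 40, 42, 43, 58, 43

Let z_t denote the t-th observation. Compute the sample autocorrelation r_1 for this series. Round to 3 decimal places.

Mean z̄ = (47 + 59 + 46 + 40 + 42 + 43 + 58 + 43)/8 = 47.2500
Deviations from mean: -0.2500, 11.7500, -1.2500, -7.2500, -5.2500, -4.2500, 10.7500, -4.2500
Σ(z_t−z̄)(z_{t+1}−z̄) = (-2.9375) + (-14.6875) + (9.0625) + (38.0625) + (22.3125) + (-45.6875) + (-45.6875) = -39.5625
Denominator Σ(z_t−z̄)² = 371.5000
r_1 = -39.5625 / 371.5000 = -0.106

-0.106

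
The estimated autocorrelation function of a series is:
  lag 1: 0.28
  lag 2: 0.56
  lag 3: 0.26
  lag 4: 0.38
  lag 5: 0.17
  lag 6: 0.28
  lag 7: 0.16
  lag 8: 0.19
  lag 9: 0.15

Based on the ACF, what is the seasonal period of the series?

2

The largest autocorrelation is r_2 = 0.56, with a weaker echo at lag 4 (0.38); the remaining lags stay at or below 0.28.
The dominant spike at lag 2 indicates a seasonal period of 2.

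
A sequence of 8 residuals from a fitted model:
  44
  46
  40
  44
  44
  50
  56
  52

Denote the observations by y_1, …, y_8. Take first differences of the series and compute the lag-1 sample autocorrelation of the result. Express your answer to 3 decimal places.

First differences Δy: 2, -6, 4, 0, 6, 6, -4
Mean of differences = 1.1429
Numerator Σ(Δy_t−Δȳ)(Δy_{t+1}−Δȳ) = -36.7347
Denominator Σ(Δy_t−Δȳ)² = 134.8571
r_1(Δy) = -36.7347 / 134.8571 = -0.272

-0.272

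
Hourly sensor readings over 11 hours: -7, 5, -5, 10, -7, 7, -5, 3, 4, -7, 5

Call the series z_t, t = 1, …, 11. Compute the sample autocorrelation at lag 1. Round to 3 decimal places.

Mean z̄ = (-7 + 5 − 5 + 10 − 7 + 7 − 5 + 3 + 4 − 7 + 5)/11 = 0.2727
Numerator Σ_{t=1}^{10}(z_t−z̄)(z_{t+1}−z̄) = -331.4380
Denominator Σ(z_t−z̄)² = 420.1818
r_1 = -331.4380 / 420.1818 = -0.789

-0.789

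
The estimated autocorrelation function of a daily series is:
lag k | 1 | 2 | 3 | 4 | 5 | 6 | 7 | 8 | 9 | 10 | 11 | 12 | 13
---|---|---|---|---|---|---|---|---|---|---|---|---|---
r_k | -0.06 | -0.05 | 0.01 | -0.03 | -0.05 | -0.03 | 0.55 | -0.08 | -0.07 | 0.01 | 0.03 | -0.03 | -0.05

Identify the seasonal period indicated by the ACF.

The largest autocorrelation is r_7 = 0.55; the remaining lags stay at or below 0.03.
The dominant spike at lag 7 indicates a seasonal period of 7.

7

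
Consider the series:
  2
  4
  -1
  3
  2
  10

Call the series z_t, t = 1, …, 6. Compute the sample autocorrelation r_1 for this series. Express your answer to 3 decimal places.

Mean z̄ = (2 + 4 − 1 + 3 + 2 + 10)/6 = 3.3333
Deviations from mean: -1.3333, 0.6667, -4.3333, -0.3333, -1.3333, 6.6667
Σ(z_t−z̄)(z_{t+1}−z̄) = (-0.8889) + (-2.8889) + (1.4444) + (0.4444) + (-8.8889) = -10.7778
Denominator Σ(z_t−z̄)² = 67.3333
r_1 = -10.7778 / 67.3333 = -0.160

-0.160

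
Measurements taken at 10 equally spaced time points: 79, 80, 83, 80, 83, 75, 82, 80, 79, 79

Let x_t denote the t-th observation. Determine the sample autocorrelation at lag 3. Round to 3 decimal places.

-0.240

Mean x̄ = (79 + 80 + 83 + 80 + 83 + 75 + 82 + 80 + 79 + 79)/10 = 80.0000
Σ(x_t−x̄)(x_{t+3}−x̄) = (0.0000) + (0.0000) + (-15.0000) + (0.0000) + (0.0000) + (5.0000) + (-2.0000) = -12.0000
Denominator Σ(x_t−x̄)² = 50.0000
r_3 = -12.0000 / 50.0000 = -0.240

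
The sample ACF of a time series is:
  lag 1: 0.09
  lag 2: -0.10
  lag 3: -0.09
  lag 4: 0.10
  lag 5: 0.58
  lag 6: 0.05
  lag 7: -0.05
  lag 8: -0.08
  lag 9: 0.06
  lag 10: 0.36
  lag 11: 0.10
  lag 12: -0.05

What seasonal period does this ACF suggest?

The largest autocorrelation is r_5 = 0.58, with a weaker echo at lag 10 (0.36); the remaining lags stay at or below 0.10.
The dominant spike at lag 5 indicates a seasonal period of 5.

5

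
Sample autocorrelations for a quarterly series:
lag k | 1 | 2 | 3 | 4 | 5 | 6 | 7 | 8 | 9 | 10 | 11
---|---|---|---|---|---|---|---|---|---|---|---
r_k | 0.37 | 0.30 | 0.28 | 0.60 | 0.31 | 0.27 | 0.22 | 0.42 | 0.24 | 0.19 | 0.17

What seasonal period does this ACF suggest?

4

The largest autocorrelation is r_4 = 0.60, with a weaker echo at lag 8 (0.42); the remaining lags stay at or below 0.37. The elevated value at lag 1 (0.37), dropping to 0.30 at lag 2, reflects decaying short-term dependence rather than seasonality.
The dominant spike at lag 4 indicates a seasonal period of 4.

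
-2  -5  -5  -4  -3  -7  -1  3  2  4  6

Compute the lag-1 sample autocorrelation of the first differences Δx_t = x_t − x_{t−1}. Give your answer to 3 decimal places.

First differences Δx: -3, 0, 1, 1, -4, 6, 4, -1, 2, 2
Mean of differences = 0.8000
Numerator Σ(Δx_t−Δx̄)(Δx_{t+1}−Δx̄) = -12.8400
Denominator Σ(Δx_t−Δx̄)² = 81.6000
r_1(Δx) = -12.8400 / 81.6000 = -0.157

-0.157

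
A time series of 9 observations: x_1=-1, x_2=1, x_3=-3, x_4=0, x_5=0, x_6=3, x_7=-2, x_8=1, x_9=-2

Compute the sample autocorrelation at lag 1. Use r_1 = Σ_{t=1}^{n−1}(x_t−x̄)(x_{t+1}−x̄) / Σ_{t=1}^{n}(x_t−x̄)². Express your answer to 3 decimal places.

Mean x̄ = (-1 + 1 − 3 + 0 + 0 + 3 − 2 + 1 − 2)/9 = -0.3333
Numerator Σ_{t=1}^{8}(x_t−x̄)(x_{t+1}−x̄) = -14.1111
Denominator Σ(x_t−x̄)² = 28.0000
r_1 = -14.1111 / 28.0000 = -0.504

-0.504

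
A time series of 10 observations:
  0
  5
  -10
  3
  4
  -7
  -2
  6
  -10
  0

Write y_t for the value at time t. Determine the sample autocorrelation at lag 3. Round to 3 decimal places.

0.527

Mean ȳ = (0 + 5 − 10 + 3 + 4 − 7 − 2 + 6 − 10 + 0)/10 = -1.1000
Σ(y_t−ȳ)(y_{t+3}−ȳ) = (4.5100) + (31.1100) + (52.5100) + (-3.6900) + (36.2100) + (52.5100) + (-0.9900) = 172.1700
Denominator Σ(y_t−ȳ)² = 326.9000
r_3 = 172.1700 / 326.9000 = 0.527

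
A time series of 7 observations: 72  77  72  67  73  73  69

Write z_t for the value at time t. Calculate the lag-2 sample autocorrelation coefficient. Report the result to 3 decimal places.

-0.552

Mean z̄ = (72 + 77 + 72 + 67 + 73 + 73 + 69)/7 = 71.8571
Numerator Σ_{t=1}^{5}(z_t−z̄)(z_{t+2}−z̄) = -33.6122
Denominator Σ(z_t−z̄)² = 60.8571
r_2 = -33.6122 / 60.8571 = -0.552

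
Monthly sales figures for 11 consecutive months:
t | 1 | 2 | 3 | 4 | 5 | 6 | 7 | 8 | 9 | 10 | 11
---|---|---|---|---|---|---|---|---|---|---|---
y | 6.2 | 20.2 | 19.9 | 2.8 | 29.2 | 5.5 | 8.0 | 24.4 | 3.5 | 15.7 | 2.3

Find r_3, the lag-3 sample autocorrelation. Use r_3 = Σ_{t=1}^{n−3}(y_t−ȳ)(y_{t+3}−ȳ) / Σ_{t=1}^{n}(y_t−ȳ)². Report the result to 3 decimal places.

Mean ȳ = (6.2 + 20.2 + 19.9 + 2.8 + 29.2 + 5.5 + 8.0 + 24.4 + 3.5 + 15.7 + 2.3)/11 = 12.5182
Numerator Σ_{t=1}^{8}(y_t−ȳ)(y_{t+3}−ȳ) = 307.3645
Denominator Σ(y_t−ȳ)² = 932.8564
r_3 = 307.3645 / 932.8564 = 0.329

0.329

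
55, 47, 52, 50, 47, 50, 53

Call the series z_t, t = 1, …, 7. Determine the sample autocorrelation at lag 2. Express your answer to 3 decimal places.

Mean z̄ = (55 + 47 + 52 + 50 + 47 + 50 + 53)/7 = 50.5714
Deviations from mean: 4.4286, -3.5714, 1.4286, -0.5714, -3.5714, -0.5714, 2.4286
Σ(z_t−z̄)(z_{t+2}−z̄) = (6.3265) + (2.0408) + (-5.1020) + (0.3265) + (-8.6735) = -5.0816
Denominator Σ(z_t−z̄)² = 53.7143
r_2 = -5.0816 / 53.7143 = -0.095

-0.095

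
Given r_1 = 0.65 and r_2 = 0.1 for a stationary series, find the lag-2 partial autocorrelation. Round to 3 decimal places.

φ_{22} = (r_2 − r_1²) / (1 − r_1²)
r_1² = (0.65)² = 0.4225
Numerator = 0.1 − 0.4225 = -0.3225; denominator = 1 − 0.4225 = 0.5775
φ_{22} = -0.3225 / 0.5775 = -0.558

-0.558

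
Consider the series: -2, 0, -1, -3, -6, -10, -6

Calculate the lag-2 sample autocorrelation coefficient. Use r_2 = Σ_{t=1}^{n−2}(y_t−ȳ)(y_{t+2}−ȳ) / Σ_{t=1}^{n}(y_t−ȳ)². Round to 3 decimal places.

Mean ȳ = (-2 + 0 − 1 − 3 − 6 − 10 − 6)/7 = -4.0000
Deviations from mean: 2.0000, 4.0000, 3.0000, 1.0000, -2.0000, -6.0000, -2.0000
Σ(y_t−ȳ)(y_{t+2}−ȳ) = (6.0000) + (4.0000) + (-6.0000) + (-6.0000) + (4.0000) = 2.0000
Denominator Σ(y_t−ȳ)² = 74.0000
r_2 = 2.0000 / 74.0000 = 0.027

0.027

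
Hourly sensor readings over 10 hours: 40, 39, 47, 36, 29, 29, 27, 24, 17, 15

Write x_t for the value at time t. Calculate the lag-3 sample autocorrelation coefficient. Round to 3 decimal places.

Mean x̄ = (40 + 39 + 47 + 36 + 29 + 29 + 27 + 24 + 17 + 15)/10 = 30.3000
Σ(x_t−x̄)(x_{t+3}−x̄) = (55.2900) + (-11.3100) + (-21.7100) + (-18.8100) + (8.1900) + (17.2900) + (50.4900) = 79.4300
Denominator Σ(x_t−x̄)² = 946.1000
r_3 = 79.4300 / 946.1000 = 0.084

0.084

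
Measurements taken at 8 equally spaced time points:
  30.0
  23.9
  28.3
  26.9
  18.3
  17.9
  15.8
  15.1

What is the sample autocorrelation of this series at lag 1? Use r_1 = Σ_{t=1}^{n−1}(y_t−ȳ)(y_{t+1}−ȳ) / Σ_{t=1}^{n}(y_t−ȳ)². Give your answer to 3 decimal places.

Mean ȳ = (30.0 + 23.9 + 28.3 + 26.9 + 18.3 + 17.9 + 15.8 + 15.1)/8 = 22.0250
Deviations from mean: 7.9750, 1.8750, 6.2750, 4.8750, -3.7250, -4.1250, -6.2250, -6.9250
Numerator Σ_{t=1}^{7}(y_t−ȳ)(y_{t+1}−ȳ) = 123.3019
Denominator Σ(y_t−ȳ)² = 247.8550
r_1 = 123.3019 / 247.8550 = 0.497

0.497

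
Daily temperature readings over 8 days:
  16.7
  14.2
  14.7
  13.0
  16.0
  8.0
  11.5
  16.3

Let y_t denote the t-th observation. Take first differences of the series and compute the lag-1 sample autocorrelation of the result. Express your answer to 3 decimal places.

First differences Δy: -2.5, 0.5, -1.7, 3.0, -8.0, 3.5, 4.8
Mean of differences = -0.0571
Numerator Σ(Δy_t−Δȳ)(Δy_{t+1}−Δȳ) = -42.5576
Denominator Σ(Δy_t−Δȳ)² = 117.6571
r_1(Δy) = -42.5576 / 117.6571 = -0.362

-0.362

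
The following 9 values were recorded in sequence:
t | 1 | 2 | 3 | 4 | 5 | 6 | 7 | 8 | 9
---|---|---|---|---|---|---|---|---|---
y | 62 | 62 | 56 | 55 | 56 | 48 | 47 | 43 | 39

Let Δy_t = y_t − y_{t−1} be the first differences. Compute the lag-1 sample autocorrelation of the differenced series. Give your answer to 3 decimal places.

First differences Δy: 0, -6, -1, 1, -8, -1, -4, -4
Mean of differences = -2.8750
Numerator Σ(Δy_t−Δȳ)(Δy_{t+1}−Δȳ) = -37.8906
Denominator Σ(Δy_t−Δȳ)² = 68.8750
r_1(Δy) = -37.8906 / 68.8750 = -0.550

-0.550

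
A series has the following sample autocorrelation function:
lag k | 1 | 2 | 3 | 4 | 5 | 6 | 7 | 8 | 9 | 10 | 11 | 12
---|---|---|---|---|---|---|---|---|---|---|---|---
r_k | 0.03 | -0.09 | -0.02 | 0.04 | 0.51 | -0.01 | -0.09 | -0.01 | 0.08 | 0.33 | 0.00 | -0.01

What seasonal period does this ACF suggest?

5

The largest autocorrelation is r_5 = 0.51, with a weaker echo at lag 10 (0.33); the remaining lags stay at or below 0.08.
The dominant spike at lag 5 indicates a seasonal period of 5.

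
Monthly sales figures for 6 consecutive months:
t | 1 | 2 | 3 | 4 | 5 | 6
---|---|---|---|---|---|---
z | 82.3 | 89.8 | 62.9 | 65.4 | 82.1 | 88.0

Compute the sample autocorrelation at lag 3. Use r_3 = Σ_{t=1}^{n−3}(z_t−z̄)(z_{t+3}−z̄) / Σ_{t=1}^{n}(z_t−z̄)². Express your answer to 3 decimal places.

Mean z̄ = (82.3 + 89.8 + 62.9 + 65.4 + 82.1 + 88.0)/6 = 78.4167
Deviations from mean: 3.8833, 11.3833, -15.5167, -13.0167, 3.6833, 9.5833
Numerator Σ_{t=1}^{3}(z_t−z̄)(z_{t+3}−z̄) = -157.3208
Denominator Σ(z_t−z̄)² = 660.2683
r_3 = -157.3208 / 660.2683 = -0.238

-0.238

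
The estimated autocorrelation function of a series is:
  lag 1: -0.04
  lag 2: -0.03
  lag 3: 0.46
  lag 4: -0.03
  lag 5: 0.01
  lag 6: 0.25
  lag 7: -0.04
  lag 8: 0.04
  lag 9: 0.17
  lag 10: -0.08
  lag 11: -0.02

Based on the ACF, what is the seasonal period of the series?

The largest autocorrelation is r_3 = 0.46, with weaker echoes at lags 6 (0.25) and 9 (0.17); the remaining lags stay at or below 0.04.
The dominant spike at lag 3 indicates a seasonal period of 3.

3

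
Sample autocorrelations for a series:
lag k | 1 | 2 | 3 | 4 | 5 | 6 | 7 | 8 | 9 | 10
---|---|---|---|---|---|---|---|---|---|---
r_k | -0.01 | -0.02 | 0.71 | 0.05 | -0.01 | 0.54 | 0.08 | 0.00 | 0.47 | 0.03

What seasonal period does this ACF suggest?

The largest autocorrelation is r_3 = 0.71, with weaker echoes at lags 6 (0.54) and 9 (0.47); the remaining lags stay at or below 0.08.
The dominant spike at lag 3 indicates a seasonal period of 3.

3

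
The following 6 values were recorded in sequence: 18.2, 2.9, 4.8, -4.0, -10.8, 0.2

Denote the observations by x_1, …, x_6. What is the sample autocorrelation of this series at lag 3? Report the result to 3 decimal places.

Mean x̄ = (18.2 + 2.9 + 4.8 − 4.0 − 10.8 + 0.2)/6 = 1.8833
Deviations from mean: 16.3167, 1.0167, 2.9167, -5.8833, -12.6833, -1.6833
Σ(x_t−x̄)(x_{t+3}−x̄) = (-95.9964) + (-12.8947) + (-4.9097) = -113.8008
Denominator Σ(x_t−x̄)² = 474.0883
r_3 = -113.8008 / 474.0883 = -0.240

-0.240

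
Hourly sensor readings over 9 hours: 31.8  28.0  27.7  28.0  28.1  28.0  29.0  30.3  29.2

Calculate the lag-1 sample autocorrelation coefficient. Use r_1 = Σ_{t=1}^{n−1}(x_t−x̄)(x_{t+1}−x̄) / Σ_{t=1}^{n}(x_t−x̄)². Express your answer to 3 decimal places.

Mean x̄ = (31.8 + 28.0 + 27.7 + 28.0 + 28.1 + 28.0 + 29.0 + 30.3 + 29.2)/9 = 28.9000
Numerator Σ_{t=1}^{8}(x_t−x̄)(x_{t+1}−x̄) = 1.4600
Denominator Σ(x_t−x̄)² = 14.9800
r_1 = 1.4600 / 14.9800 = 0.097

0.097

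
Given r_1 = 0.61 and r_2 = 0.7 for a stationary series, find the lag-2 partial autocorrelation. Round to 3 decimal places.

0.522

φ_{22} = (r_2 − r_1²) / (1 − r_1²)
r_1² = (0.61)² = 0.3721
Numerator = 0.7 − 0.3721 = 0.3279; denominator = 1 − 0.3721 = 0.6279
φ_{22} = 0.3279 / 0.6279 = 0.522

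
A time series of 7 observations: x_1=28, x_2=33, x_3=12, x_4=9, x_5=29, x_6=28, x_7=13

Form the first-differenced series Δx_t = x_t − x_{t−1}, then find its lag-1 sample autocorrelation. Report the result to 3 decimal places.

-0.118

First differences Δx: 5, -21, -3, 20, -1, -15
Mean of differences = -2.5000
Numerator Σ(Δx_t−Δx̄)(Δx_{t+1}−Δx̄) = -125.7500
Denominator Σ(Δx_t−Δx̄)² = 1063.5000
r_1(Δx) = -125.7500 / 1063.5000 = -0.118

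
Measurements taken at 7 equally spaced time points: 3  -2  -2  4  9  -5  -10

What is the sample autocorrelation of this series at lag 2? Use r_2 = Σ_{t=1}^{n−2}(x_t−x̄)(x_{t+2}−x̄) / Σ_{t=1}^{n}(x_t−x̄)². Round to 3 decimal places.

-0.579

Mean x̄ = (3 − 2 − 2 + 4 + 9 − 5 − 10)/7 = -0.4286
Deviations from mean: 3.4286, -1.5714, -1.5714, 4.4286, 9.4286, -4.5714, -9.5714
Numerator Σ_{t=1}^{5}(x_t−x̄)(x_{t+2}−x̄) = -137.6531
Denominator Σ(x_t−x̄)² = 237.7143
r_2 = -137.6531 / 237.7143 = -0.579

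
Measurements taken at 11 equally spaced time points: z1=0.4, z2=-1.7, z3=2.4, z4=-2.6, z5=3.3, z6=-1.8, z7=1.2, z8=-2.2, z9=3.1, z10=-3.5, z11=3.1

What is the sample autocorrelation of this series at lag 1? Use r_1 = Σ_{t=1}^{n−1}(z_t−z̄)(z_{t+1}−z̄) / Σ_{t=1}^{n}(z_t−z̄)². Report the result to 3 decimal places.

Mean z̄ = (0.4 − 1.7 + 2.4 − 2.6 + 3.3 − 1.8 + 1.2 − 2.2 + 3.1 − 3.5 + 3.1)/11 = 0.1545
Numerator Σ_{t=1}^{10}(z_t−z̄)(z_{t+1}−z̄) = -58.5857
Denominator Σ(z_t−z̄)² = 67.1873
r_1 = -58.5857 / 67.1873 = -0.872

-0.872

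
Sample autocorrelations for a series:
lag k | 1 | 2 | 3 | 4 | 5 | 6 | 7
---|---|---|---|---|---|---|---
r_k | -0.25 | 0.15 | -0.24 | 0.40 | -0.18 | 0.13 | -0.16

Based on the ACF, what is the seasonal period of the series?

The largest autocorrelation is r_4 = 0.40; the remaining lags stay at or below 0.15.
The dominant spike at lag 4 indicates a seasonal period of 4.

4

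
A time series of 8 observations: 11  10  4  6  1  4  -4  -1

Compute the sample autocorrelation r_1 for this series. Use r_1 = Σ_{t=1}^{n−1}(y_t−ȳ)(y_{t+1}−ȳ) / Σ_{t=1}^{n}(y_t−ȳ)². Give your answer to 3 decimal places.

Mean ȳ = (11 + 10 + 4 + 6 + 1 + 4 − 4 − 1)/8 = 3.8750
Deviations from mean: 7.1250, 6.1250, 0.1250, 2.1250, -2.8750, 0.1250, -7.8750, -4.8750
Σ(y_t−ȳ)(y_{t+1}−ȳ) = (43.6406) + (0.7656) + (0.2656) + (-6.1094) + (-0.3594) + (-0.9844) + (38.3906) = 75.6094
Denominator Σ(y_t−ȳ)² = 186.8750
r_1 = 75.6094 / 186.8750 = 0.405

0.405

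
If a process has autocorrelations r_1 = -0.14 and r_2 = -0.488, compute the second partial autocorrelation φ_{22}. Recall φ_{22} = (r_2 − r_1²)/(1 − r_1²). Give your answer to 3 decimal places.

φ_{22} = (r_2 − r_1²) / (1 − r_1²)
r_1² = (-0.14)² = 0.0196
Numerator = -0.488 − 0.0196 = -0.5076; denominator = 1 − 0.0196 = 0.9804
φ_{22} = -0.5076 / 0.9804 = -0.518

-0.518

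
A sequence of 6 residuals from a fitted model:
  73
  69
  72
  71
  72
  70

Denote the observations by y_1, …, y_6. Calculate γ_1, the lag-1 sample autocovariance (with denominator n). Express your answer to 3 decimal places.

Mean ȳ = (73 + 69 + 72 + 71 + 72 + 70)/6 = 71.1667
Deviations: 1.8333, -2.1667, 0.8333, -0.1667, 0.8333, -1.1667
Σ_{t=1}^{5}(y_t−ȳ)(y_{t+1}−ȳ) = -7.0278
γ_1 = -7.0278 / 6 = -1.171

-1.171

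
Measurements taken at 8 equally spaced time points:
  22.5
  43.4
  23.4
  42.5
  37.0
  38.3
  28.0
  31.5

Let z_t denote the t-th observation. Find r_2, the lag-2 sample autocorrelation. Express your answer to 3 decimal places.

Mean z̄ = (22.5 + 43.4 + 23.4 + 42.5 + 37.0 + 38.3 + 28.0 + 31.5)/8 = 33.3250
Deviations from mean: -10.8250, 10.0750, -9.9250, 9.1750, 3.6750, 4.9750, -5.3250, -1.8250
Σ(z_t−z̄)(z_{t+2}−z̄) = (107.4381) + (92.4381) + (-36.4744) + (45.6456) + (-19.5694) + (-9.0794) = 180.3988
Denominator Σ(z_t−z̄)² = 471.3150
r_2 = 180.3988 / 471.3150 = 0.383

0.383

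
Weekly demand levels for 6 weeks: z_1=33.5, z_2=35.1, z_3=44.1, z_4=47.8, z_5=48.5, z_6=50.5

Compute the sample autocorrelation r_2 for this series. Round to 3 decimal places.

Mean z̄ = (33.5 + 35.1 + 44.1 + 47.8 + 48.5 + 50.5)/6 = 43.2500
Deviations from mean: -9.7500, -8.1500, 0.8500, 4.5500, 5.2500, 7.2500
Σ(z_t−z̄)(z_{t+2}−z̄) = (-8.2875) + (-37.0825) + (4.4625) + (32.9875) = -7.9200
Denominator Σ(z_t−z̄)² = 263.0350
r_2 = -7.9200 / 263.0350 = -0.030

-0.030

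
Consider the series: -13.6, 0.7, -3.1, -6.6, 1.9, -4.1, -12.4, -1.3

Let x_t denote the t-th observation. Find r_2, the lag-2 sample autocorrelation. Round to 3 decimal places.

Mean x̄ = (-13.6 + 0.7 − 3.1 − 6.6 + 1.9 − 4.1 − 12.4 − 1.3)/8 = -4.8125
Deviations from mean: -8.7875, 5.5125, 1.7125, -1.7875, 6.7125, 0.7125, -7.5875, 3.5125
Σ(x_t−x̄)(x_{t+2}−x̄) = (-15.0486) + (-9.8536) + (11.4952) + (-1.2736) + (-50.9311) + (2.5027) = -63.1091
Denominator Σ(x_t−x̄)² = 229.2088
r_2 = -63.1091 / 229.2088 = -0.275

-0.275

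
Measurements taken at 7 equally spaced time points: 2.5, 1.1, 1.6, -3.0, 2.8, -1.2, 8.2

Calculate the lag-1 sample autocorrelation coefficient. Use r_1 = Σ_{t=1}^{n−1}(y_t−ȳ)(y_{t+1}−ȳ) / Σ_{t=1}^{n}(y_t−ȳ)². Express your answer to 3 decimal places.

Mean ȳ = (2.5 + 1.1 + 1.6 − 3.0 + 2.8 − 1.2 + 8.2)/7 = 1.7143
Σ(y_t−ȳ)(y_{t+1}−ȳ) = (-0.4827) + (0.0702) + (0.5388) + (-5.1184) + (-3.1641) + (-18.9012) = -27.0573
Denominator Σ(y_t−ȳ)² = 74.9686
r_1 = -27.0573 / 74.9686 = -0.361

-0.361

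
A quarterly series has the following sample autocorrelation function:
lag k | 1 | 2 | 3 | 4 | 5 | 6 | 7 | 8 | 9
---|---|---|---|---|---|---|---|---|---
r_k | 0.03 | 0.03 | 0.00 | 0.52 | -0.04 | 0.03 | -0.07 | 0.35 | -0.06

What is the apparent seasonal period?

The largest autocorrelation is r_4 = 0.52, with a weaker echo at lag 8 (0.35); the remaining lags stay at or below 0.03.
The dominant spike at lag 4 indicates a seasonal period of 4.

4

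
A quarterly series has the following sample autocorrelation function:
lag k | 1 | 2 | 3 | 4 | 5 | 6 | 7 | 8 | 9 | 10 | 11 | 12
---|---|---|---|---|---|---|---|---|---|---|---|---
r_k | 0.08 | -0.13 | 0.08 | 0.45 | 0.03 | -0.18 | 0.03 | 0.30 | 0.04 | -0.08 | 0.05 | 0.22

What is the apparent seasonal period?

4

The largest autocorrelation is r_4 = 0.45, with weaker echoes at lags 8 (0.30) and 12 (0.22); the remaining lags stay at or below 0.08.
The dominant spike at lag 4 indicates a seasonal period of 4.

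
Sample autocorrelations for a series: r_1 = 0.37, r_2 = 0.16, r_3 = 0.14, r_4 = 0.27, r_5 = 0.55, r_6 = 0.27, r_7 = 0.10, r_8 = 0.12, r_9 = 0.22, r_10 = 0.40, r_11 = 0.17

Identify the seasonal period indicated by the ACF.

The largest autocorrelation is r_5 = 0.55, with a weaker echo at lag 10 (0.40); the remaining lags stay at or below 0.37. The elevated value at lag 1 (0.37), dropping to 0.16 at lag 2, reflects decaying short-term dependence rather than seasonality.
The dominant spike at lag 5 indicates a seasonal period of 5.

5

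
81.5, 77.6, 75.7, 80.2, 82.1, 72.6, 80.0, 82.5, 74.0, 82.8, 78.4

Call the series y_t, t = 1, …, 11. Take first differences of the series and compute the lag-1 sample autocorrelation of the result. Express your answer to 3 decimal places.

First differences Δy: -3.9, -1.9, 4.5, 1.9, -9.5, 7.4, 2.5, -8.5, 8.8, -4.4
Mean of differences = -0.3100
Numerator Σ(Δy_t−Δȳ)(Δy_{t+1}−Δȳ) = -195.6941
Denominator Σ(Δy_t−Δȳ)² = 362.0290
r_1(Δy) = -195.6941 / 362.0290 = -0.541

-0.541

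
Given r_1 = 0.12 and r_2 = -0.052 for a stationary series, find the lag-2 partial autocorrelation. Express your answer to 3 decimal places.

-0.067

φ_{22} = (r_2 − r_1²) / (1 − r_1²)
r_1² = (0.12)² = 0.0144
Numerator = -0.052 − 0.0144 = -0.0664; denominator = 1 − 0.0144 = 0.9856
φ_{22} = -0.0664 / 0.9856 = -0.067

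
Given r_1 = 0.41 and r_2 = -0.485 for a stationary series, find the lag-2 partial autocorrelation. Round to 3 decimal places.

φ_{22} = (r_2 − r_1²) / (1 − r_1²)
r_1² = (0.41)² = 0.1681
Numerator = -0.485 − 0.1681 = -0.6531; denominator = 1 − 0.1681 = 0.8319
φ_{22} = -0.6531 / 0.8319 = -0.785

-0.785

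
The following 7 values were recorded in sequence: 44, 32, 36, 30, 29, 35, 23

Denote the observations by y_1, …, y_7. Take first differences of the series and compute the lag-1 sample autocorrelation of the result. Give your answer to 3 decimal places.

-0.480

First differences Δy: -12, 4, -6, -1, 6, -12
Mean of differences = -3.5000
Numerator Σ(Δy_t−Δȳ)(Δy_{t+1}−Δȳ) = -145.7500
Denominator Σ(Δy_t−Δȳ)² = 303.5000
r_1(Δy) = -145.7500 / 303.5000 = -0.480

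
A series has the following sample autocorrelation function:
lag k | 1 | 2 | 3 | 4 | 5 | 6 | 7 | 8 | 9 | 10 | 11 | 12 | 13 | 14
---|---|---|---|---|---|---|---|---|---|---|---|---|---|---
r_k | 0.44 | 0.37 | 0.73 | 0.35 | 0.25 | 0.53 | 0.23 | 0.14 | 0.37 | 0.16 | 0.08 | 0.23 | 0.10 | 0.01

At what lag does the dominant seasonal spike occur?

The largest autocorrelation is r_3 = 0.73, with a weaker echo at lag 6 (0.53); the remaining lags stay at or below 0.44. The elevated value at lag 1 (0.44), dropping to 0.37 at lag 2, reflects decaying short-term dependence rather than seasonality.
The dominant spike at lag 3 indicates a seasonal period of 3.

3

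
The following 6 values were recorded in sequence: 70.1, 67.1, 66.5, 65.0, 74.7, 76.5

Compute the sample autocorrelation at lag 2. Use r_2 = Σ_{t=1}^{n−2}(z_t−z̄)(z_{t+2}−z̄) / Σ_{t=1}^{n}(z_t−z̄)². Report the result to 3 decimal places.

-0.318

Mean z̄ = (70.1 + 67.1 + 66.5 + 65.0 + 74.7 + 76.5)/6 = 69.9833
Deviations from mean: 0.1167, -2.8833, -3.4833, -4.9833, 4.7167, 6.5167
Σ(z_t−z̄)(z_{t+2}−z̄) = (-0.4064) + (14.3686) + (-16.4297) + (-32.4747) = -34.9422
Denominator Σ(z_t−z̄)² = 110.0083
r_2 = -34.9422 / 110.0083 = -0.318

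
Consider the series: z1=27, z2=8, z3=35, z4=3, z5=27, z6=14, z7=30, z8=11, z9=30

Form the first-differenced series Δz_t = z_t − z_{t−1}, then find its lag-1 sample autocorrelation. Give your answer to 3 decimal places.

-0.868

First differences Δz: -19, 27, -32, 24, -13, 16, -19, 19
Mean of differences = 0.3750
Numerator Σ(Δz_t−Δz̄)(Δz_{t+1}−Δz̄) = -3331.2656
Denominator Σ(Δz_t−Δz̄)² = 3835.8750
r_1(Δz) = -3331.2656 / 3835.8750 = -0.868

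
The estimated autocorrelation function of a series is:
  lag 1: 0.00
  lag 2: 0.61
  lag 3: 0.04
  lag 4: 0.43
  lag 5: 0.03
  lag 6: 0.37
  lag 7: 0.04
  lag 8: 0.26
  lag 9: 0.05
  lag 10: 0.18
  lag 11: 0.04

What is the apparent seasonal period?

The largest autocorrelation is r_2 = 0.61, with weaker echoes at lags 4 (0.43), 6 (0.37), 8 (0.26) and 10 (0.18); the remaining lags stay at or below 0.05.
The dominant spike at lag 2 indicates a seasonal period of 2.

2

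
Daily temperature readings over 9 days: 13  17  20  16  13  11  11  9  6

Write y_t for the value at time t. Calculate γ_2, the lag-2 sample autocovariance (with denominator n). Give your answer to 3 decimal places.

3.182

Mean ȳ = (13 + 17 + 20 + 16 + 13 + 11 + 11 + 9 + 6)/9 = 12.8889
Σ_{t=1}^{7}(y_t−ȳ)(y_{t+2}−ȳ) = 28.6420
γ_2 = 28.6420 / 9 = 3.182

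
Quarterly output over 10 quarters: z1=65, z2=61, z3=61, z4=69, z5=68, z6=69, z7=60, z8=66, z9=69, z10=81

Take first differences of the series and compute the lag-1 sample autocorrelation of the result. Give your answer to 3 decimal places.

-0.109

First differences Δz: -4, 0, 8, -1, 1, -9, 6, 3, 12
Mean of differences = 1.7778
Numerator Σ(Δz_t−Δz̄)(Δz_{t+1}−Δz̄) = -35.3827
Denominator Σ(Δz_t−Δz̄)² = 323.5556
r_1(Δz) = -35.3827 / 323.5556 = -0.109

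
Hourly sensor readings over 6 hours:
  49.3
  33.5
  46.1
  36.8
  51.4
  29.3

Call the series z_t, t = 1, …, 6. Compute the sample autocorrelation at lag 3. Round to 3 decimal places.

-0.417

Mean z̄ = (49.3 + 33.5 + 46.1 + 36.8 + 51.4 + 29.3)/6 = 41.0667
Deviations from mean: 8.2333, -7.5667, 5.0333, -4.2667, 10.3333, -11.7667
Numerator Σ_{t=1}^{3}(z_t−z̄)(z_{t+3}−z̄) = -172.5433
Denominator Σ(z_t−z̄)² = 413.8133
r_3 = -172.5433 / 413.8133 = -0.417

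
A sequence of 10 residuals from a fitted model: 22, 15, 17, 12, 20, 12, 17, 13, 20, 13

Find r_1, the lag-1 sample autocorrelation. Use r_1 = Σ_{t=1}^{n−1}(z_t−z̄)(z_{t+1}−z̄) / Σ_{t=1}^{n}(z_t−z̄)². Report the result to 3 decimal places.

Mean z̄ = (22 + 15 + 17 + 12 + 20 + 12 + 17 + 13 + 20 + 13)/10 = 16.1000
Numerator Σ_{t=1}^{9}(z_t−z̄)(z_{t+1}−z̄) = -73.8100
Denominator Σ(z_t−z̄)² = 120.9000
r_1 = -73.8100 / 120.9000 = -0.611

-0.611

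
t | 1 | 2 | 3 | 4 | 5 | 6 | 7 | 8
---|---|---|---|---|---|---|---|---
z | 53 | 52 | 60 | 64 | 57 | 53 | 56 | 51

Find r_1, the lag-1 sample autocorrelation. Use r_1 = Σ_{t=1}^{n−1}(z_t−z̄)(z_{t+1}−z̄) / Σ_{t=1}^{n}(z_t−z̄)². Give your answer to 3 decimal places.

0.247

Mean z̄ = (53 + 52 + 60 + 64 + 57 + 53 + 56 + 51)/8 = 55.7500
Deviations from mean: -2.7500, -3.7500, 4.2500, 8.2500, 1.2500, -2.7500, 0.2500, -4.7500
Σ(z_t−z̄)(z_{t+1}−z̄) = (10.3125) + (-15.9375) + (35.0625) + (10.3125) + (-3.4375) + (-0.6875) + (-1.1875) = 34.4375
Denominator Σ(z_t−z̄)² = 139.5000
r_1 = 34.4375 / 139.5000 = 0.247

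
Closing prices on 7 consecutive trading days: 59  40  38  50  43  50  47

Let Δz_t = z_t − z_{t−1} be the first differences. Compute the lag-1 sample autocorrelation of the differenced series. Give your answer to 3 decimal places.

First differences Δz: -19, -2, 12, -7, 7, -3
Mean of differences = -2.0000
Numerator Σ(Δz_t−Δz̄)(Δz_{t+1}−Δz̄) = -124.0000
Denominator Σ(Δz_t−Δz̄)² = 592.0000
r_1(Δz) = -124.0000 / 592.0000 = -0.209

-0.209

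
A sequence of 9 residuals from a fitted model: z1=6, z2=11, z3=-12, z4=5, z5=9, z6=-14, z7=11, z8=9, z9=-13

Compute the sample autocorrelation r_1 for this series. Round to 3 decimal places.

-0.424

Mean z̄ = (6 + 11 − 12 + 5 + 9 − 14 + 11 + 9 − 13)/9 = 1.3333
Numerator Σ_{t=1}^{8}(z_t−z̄)(z_{t+1}−z̄) = -406.1111
Denominator Σ(z_t−z̄)² = 958.0000
r_1 = -406.1111 / 958.0000 = -0.424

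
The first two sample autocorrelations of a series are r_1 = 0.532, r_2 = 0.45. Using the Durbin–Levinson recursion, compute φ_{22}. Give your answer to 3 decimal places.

0.233

φ_{22} = (r_2 − r_1²) / (1 − r_1²)
r_1² = (0.532)² = 0.283024
Numerator = 0.45 − 0.2830 = 0.1670; denominator = 1 − 0.2830 = 0.7170
φ_{22} = 0.1670 / 0.7170 = 0.233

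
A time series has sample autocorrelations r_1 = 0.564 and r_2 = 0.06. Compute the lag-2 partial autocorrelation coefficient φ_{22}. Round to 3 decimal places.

φ_{22} = (r_2 − r_1²) / (1 − r_1²)
r_1² = (0.564)² = 0.318096
Numerator = 0.06 − 0.3181 = -0.2581; denominator = 1 − 0.3181 = 0.6819
φ_{22} = -0.2581 / 0.6819 = -0.378

-0.378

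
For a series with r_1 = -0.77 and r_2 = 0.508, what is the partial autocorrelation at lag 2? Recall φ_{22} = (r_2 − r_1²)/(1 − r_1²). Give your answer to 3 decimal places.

φ_{22} = (r_2 − r_1²) / (1 − r_1²)
r_1² = (-0.77)² = 0.5929
Numerator = 0.508 − 0.5929 = -0.0849; denominator = 1 − 0.5929 = 0.4071
φ_{22} = -0.0849 / 0.4071 = -0.209

-0.209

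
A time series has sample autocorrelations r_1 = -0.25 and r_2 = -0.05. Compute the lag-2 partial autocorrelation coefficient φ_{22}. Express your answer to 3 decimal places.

-0.120

φ_{22} = (r_2 − r_1²) / (1 − r_1²)
r_1² = (-0.25)² = 0.0625
Numerator = -0.05 − 0.0625 = -0.1125; denominator = 1 − 0.0625 = 0.9375
φ_{22} = -0.1125 / 0.9375 = -0.120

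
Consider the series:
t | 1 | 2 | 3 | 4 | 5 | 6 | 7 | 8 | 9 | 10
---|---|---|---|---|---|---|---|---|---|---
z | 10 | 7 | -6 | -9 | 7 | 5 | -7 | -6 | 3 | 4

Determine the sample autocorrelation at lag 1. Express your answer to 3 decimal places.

0.133

Mean z̄ = (10 + 7 − 6 − 9 + 7 + 5 − 7 − 6 + 3 + 4)/10 = 0.8000
Numerator Σ_{t=1}^{9}(z_t−z̄)(z_{t+1}−z̄) = 59.1600
Denominator Σ(z_t−z̄)² = 443.6000
r_1 = 59.1600 / 443.6000 = 0.133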